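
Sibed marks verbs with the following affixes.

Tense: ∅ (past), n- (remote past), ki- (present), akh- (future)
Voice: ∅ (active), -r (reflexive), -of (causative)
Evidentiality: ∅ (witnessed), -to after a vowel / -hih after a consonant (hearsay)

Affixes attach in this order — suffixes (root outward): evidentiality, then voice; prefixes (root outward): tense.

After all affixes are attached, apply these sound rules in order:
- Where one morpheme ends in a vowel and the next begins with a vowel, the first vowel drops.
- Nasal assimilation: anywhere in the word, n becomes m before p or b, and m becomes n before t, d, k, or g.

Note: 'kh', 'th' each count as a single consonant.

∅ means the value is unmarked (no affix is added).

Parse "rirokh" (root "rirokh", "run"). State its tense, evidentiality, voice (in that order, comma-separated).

past, witnessed, active

Segment: rirokh.
tense: ∅ → past.
evidentiality: ∅ → witnessed.
voice: ∅ → active.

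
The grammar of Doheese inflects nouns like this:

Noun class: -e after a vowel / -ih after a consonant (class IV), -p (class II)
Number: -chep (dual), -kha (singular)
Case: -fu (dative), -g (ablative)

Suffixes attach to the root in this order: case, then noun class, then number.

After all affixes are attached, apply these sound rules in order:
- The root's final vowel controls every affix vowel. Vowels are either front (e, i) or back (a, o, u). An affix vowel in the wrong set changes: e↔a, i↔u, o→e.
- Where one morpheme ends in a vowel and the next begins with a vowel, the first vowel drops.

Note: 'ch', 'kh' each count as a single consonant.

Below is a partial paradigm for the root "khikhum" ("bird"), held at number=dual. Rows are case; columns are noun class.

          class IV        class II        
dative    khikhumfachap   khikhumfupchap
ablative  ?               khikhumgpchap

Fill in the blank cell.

khikhumguhchap

Attach case ablative -g → khikhumg.
Attach noun class class IV -ih (after consonant 'g') → khikhumgih.
Attach number dual -chep → khikhumgihchep.
Apply vowel harmony: khikhumgihchep → khikhumguhchap.
Vowel deletion: no change.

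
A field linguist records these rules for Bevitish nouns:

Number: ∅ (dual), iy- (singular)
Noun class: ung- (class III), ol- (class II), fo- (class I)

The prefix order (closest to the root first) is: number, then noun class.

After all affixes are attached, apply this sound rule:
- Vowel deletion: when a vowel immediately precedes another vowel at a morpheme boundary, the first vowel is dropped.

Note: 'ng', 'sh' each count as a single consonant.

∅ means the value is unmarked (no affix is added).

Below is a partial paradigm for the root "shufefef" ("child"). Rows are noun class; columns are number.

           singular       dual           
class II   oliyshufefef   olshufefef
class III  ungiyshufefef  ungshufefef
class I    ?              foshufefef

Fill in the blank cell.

fiyshufefef

Attach number singular iy- → iyshufefef.
Attach noun class class I fo- → foiyshufefef.
Apply vowel deletion: foiyshufefef → fiyshufefef.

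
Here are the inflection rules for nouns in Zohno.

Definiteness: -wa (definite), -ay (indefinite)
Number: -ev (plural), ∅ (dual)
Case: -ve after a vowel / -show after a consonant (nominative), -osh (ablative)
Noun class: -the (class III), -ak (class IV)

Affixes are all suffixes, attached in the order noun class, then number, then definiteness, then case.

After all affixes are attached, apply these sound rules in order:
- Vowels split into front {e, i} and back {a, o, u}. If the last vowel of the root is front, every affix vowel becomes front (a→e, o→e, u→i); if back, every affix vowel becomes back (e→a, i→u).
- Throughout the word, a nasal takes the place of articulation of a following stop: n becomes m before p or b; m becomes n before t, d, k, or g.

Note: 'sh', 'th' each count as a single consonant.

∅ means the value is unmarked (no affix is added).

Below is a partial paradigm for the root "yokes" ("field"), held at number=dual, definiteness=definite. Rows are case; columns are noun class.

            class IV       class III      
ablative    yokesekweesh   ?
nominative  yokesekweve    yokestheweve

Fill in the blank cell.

Attach noun class class III -the → yokesthe.
number = dual: zero marking, form stays yokesthe.
Attach definiteness definite -wa → yokesthewa.
Attach case ablative -osh → yokesthewaosh.
Apply vowel harmony: yokesthewaosh → yokestheweesh.
Nasal assimilation: no change.

yokestheweesh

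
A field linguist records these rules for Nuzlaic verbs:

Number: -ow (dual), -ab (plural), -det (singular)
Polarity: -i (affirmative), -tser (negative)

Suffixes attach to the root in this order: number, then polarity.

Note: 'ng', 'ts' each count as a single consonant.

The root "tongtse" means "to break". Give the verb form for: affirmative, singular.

Attach number singular -det → tongtsedet.
Attach polarity affirmative -i → tongtsedeti.

tongtsedeti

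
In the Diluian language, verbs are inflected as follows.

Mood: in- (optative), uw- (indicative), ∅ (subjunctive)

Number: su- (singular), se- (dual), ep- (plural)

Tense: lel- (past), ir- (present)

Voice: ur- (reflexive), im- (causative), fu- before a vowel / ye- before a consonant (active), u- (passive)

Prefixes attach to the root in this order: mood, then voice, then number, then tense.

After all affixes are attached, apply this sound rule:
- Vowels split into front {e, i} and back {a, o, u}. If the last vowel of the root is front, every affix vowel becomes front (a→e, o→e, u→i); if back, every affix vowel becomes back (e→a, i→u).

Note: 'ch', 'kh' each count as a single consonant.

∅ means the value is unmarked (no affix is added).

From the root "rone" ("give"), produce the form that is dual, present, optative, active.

Attach mood optative in- → inrone.
Attach voice active fu- (before vowel 'i') → fuinrone.
Attach number dual se- → sefuinrone.
Attach tense present ir- → irsefuinrone.
Apply vowel harmony: irsefuinrone → irsefiinrone.

irsefiinrone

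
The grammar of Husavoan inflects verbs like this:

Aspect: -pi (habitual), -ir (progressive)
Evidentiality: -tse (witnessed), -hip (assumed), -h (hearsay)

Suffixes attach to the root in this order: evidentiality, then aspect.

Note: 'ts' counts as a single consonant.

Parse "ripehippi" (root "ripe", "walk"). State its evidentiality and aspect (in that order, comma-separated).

Segment: ripe-hip-pi.
evidentiality: -hip → assumed.
aspect: -pi → habitual.

assumed, habitual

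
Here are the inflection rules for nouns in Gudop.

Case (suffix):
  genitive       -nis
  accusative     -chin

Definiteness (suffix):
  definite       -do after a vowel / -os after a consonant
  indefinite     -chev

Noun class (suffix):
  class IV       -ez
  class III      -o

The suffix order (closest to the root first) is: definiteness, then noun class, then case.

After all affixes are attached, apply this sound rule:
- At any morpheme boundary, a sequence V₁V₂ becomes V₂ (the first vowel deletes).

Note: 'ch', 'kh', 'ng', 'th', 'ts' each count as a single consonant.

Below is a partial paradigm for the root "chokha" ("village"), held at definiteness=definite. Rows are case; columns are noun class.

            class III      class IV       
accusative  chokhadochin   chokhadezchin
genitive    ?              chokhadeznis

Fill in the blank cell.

chokhadonis

Attach definiteness definite -do (after vowel 'a') → chokhado.
Attach noun class class III -o → chokhadoo.
Attach case genitive -nis → chokhadoonis.
Apply vowel deletion: chokhadoonis → chokhadonis.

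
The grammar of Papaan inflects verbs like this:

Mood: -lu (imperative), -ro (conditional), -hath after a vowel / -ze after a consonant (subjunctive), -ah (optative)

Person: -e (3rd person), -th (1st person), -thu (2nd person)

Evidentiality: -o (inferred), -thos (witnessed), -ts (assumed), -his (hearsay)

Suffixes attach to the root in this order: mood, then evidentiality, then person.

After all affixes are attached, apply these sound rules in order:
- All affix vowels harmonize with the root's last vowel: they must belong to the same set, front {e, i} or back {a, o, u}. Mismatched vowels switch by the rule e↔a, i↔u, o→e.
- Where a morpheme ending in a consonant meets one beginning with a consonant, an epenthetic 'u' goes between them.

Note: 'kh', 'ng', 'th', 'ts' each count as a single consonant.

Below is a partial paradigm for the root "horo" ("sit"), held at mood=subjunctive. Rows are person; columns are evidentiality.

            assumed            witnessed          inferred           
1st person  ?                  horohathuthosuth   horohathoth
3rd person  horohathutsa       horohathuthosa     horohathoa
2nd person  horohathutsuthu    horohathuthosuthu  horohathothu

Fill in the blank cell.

Attach mood subjunctive -hath (after vowel 'o') → horohath.
Attach evidentiality assumed -ts → horohathts.
Attach person 1st person -th → horohathtsth.
Vowel harmony: no change.
Apply epenthesis: horohathtsth → horohathutsuth.

horohathutsuth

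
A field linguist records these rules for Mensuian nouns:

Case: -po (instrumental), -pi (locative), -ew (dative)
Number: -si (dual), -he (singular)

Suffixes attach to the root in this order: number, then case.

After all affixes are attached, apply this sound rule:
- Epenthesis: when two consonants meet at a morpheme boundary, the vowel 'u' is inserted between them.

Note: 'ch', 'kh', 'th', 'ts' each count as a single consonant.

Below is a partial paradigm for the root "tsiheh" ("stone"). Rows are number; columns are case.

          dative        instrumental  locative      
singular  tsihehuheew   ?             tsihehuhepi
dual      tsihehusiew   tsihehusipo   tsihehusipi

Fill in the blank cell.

tsihehuhepo

Attach number singular -he → tsihehhe.
Attach case instrumental -po → tsihehhepo.
Apply epenthesis: tsihehhepo → tsihehuhepo.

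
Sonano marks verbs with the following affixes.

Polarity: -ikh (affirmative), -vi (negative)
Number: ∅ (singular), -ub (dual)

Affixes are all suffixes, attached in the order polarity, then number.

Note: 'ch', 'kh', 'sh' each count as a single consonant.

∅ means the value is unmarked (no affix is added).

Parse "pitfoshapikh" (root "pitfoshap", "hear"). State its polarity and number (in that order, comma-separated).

Segment: pitfoshap-ikh.
polarity: -ikh → affirmative.
number: ∅ → singular.

affirmative, singular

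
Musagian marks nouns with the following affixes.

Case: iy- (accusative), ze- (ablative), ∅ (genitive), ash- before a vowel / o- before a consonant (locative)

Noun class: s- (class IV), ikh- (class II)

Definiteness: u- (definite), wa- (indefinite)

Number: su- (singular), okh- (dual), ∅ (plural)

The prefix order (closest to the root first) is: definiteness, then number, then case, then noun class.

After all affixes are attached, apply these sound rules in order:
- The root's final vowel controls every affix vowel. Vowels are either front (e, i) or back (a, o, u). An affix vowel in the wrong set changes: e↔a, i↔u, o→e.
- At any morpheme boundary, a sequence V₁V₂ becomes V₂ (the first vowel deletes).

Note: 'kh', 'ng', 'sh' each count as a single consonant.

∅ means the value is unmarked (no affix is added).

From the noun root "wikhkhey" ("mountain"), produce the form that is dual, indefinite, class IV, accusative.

siyekhwewikhkhey

Attach definiteness indefinite wa- → wawikhkhey.
Attach number dual okh- → okhwawikhkhey.
Attach case accusative iy- → iyokhwawikhkhey.
Attach noun class class IV s- → siyokhwawikhkhey.
Apply vowel harmony: siyokhwawikhkhey → siyekhwewikhkhey.
Vowel deletion: no change.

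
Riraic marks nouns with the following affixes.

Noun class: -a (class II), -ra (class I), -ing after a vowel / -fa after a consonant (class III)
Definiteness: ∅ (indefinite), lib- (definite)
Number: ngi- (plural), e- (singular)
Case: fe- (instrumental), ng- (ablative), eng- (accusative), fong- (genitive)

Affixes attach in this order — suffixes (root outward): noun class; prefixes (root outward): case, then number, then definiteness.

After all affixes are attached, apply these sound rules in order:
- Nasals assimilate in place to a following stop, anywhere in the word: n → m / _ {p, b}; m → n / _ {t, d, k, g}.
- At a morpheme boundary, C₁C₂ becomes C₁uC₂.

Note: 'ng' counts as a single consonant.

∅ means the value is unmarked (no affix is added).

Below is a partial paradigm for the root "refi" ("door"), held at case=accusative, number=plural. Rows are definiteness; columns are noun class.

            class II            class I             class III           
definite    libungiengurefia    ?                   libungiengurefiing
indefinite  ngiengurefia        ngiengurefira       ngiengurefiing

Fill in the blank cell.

Attach case accusative eng- → engrefi.
Attach number plural ngi- → ngiengrefi.
Attach definiteness definite lib- → libngiengrefi.
Attach noun class class I -ra → libngiengrefira.
Nasal assimilation: no change.
Apply epenthesis: libngiengrefira → libungiengurefira.

libungiengurefira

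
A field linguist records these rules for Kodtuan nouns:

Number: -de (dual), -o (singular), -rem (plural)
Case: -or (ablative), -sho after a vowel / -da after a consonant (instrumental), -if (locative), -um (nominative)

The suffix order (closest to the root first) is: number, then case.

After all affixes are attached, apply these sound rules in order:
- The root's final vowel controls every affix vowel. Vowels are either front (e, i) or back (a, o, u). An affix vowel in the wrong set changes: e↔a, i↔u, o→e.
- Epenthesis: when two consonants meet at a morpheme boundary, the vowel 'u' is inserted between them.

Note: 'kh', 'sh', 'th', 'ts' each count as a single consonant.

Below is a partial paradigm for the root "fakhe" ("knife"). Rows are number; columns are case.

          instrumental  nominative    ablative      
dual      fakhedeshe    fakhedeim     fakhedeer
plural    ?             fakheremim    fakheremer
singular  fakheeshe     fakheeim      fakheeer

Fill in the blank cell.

Attach number plural -rem → fakherem.
Attach case instrumental -da (after consonant 'm') → fakheremda.
Apply vowel harmony: fakheremda → fakheremde.
Apply epenthesis: fakheremde → fakheremude.

fakheremude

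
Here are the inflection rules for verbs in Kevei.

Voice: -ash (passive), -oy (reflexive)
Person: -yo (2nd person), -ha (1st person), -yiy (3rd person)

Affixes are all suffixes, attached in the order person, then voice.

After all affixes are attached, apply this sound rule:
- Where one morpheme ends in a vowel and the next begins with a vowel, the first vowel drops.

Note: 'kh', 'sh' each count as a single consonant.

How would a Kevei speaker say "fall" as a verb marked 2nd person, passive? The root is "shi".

shiyash

Attach person 2nd person -yo → shiyo.
Attach voice passive -ash → shiyoash.
Apply vowel deletion: shiyoash → shiyash.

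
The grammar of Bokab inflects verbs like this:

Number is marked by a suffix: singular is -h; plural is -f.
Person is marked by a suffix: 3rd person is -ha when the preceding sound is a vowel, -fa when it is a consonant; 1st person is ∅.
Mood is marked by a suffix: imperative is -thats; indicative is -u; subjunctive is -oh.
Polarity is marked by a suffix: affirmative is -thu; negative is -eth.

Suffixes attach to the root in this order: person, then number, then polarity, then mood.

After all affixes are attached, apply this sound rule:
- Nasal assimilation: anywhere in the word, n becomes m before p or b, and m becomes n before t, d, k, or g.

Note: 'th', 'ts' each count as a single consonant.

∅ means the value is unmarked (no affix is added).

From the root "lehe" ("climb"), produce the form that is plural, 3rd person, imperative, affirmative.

Attach person 3rd person -ha (after vowel 'e') → leheha.
Attach number plural -f → lehehaf.
Attach polarity affirmative -thu → lehehafthu.
Attach mood imperative -thats → lehehafthuthats.
Nasal assimilation: no change.

lehehafthuthats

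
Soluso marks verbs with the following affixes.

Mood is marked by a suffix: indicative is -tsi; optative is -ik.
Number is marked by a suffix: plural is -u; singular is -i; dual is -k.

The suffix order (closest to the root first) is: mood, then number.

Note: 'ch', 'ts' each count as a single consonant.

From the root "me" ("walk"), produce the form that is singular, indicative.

Attach mood indicative -tsi → metsi.
Attach number singular -i → metsii.

metsii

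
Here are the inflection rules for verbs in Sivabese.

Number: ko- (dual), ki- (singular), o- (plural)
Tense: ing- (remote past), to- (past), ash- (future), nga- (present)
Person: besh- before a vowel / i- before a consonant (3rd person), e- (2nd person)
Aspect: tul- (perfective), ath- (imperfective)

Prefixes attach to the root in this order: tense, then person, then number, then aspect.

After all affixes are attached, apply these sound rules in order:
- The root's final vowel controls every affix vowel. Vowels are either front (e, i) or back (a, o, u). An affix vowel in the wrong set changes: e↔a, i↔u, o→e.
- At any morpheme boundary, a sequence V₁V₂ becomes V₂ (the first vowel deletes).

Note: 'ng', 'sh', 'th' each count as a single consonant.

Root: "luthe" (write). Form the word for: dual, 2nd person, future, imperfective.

Attach tense future ash- → ashluthe.
Attach person 2nd person e- → eashluthe.
Attach number dual ko- → koeashluthe.
Attach aspect imperfective ath- → athkoeashluthe.
Apply vowel harmony: athkoeashluthe → ethkeeeshluthe.
Apply vowel deletion: ethkeeeshluthe → ethkeshluthe.

ethkeshluthe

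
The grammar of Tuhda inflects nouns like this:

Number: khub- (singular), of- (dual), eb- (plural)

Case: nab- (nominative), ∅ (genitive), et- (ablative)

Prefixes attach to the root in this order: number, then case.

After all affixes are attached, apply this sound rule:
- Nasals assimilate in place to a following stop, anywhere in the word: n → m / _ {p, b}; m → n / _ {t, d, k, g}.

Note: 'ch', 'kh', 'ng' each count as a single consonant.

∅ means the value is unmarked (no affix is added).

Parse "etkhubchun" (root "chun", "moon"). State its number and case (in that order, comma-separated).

singular, ablative

Segment: et-khub-chun.
number: khub- → singular.
case: et- → ablative.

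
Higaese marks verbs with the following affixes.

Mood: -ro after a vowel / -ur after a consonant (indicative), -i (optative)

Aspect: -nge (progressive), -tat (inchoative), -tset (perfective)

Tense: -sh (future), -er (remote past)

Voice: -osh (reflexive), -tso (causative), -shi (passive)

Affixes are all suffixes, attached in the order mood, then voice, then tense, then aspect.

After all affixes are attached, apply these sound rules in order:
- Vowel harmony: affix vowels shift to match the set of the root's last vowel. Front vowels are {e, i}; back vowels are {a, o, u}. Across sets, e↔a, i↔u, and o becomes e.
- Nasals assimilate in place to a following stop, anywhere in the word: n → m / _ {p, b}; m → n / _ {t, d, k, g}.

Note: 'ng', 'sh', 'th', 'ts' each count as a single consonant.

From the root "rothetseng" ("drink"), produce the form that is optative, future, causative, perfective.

Attach mood optative -i → rothetsengi.
Attach voice causative -tso → rothetsengitso.
Attach tense future -sh → rothetsengitsosh.
Attach aspect perfective -tset → rothetsengitsoshtset.
Apply vowel harmony: rothetsengitsoshtset → rothetsengitseshtset.
Nasal assimilation: no change.

rothetsengitseshtset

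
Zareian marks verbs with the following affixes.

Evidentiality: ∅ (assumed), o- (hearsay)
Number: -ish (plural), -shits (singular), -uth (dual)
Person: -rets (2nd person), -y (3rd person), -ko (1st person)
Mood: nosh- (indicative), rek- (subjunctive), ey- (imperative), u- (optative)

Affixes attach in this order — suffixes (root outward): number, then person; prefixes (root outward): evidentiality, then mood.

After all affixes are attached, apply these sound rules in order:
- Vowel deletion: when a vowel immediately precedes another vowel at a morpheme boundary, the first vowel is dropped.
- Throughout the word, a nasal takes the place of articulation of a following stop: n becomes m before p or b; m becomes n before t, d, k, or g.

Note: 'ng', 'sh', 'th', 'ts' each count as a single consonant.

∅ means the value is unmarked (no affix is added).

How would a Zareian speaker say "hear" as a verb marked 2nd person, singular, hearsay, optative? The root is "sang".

osangshitsrets

Attach number singular -shits → sangshits.
Attach person 2nd person -rets → sangshitsrets.
Attach evidentiality hearsay o- → osangshitsrets.
Attach mood optative u- → uosangshitsrets.
Apply vowel deletion: uosangshitsrets → osangshitsrets.
Nasal assimilation: no change.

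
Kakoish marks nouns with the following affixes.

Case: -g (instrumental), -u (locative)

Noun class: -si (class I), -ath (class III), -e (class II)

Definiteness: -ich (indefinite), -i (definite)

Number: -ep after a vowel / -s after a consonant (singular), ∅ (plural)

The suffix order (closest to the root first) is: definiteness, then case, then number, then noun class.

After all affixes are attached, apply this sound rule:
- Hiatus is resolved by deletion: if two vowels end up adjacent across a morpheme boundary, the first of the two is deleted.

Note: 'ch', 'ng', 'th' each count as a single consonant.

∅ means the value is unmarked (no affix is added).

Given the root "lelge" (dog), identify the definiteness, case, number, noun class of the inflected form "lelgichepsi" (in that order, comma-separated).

Segment: lelge-ich-u-ep-si.
definiteness: -ich → indefinite.
case: -u → locative.
number: -ep/s → singular.
noun class: -si → class I.

indefinite, locative, singular, class I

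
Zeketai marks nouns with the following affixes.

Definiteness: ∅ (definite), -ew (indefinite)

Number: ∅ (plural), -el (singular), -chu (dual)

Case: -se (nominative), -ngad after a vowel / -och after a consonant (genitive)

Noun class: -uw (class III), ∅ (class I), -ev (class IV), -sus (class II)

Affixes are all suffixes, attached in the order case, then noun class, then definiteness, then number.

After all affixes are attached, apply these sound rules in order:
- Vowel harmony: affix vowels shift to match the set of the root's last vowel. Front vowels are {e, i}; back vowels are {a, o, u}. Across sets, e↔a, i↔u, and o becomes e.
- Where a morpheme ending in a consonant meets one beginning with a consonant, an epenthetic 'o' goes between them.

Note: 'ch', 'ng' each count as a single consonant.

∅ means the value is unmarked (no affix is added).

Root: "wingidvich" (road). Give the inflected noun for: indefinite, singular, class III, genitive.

wingidvichechiwewel

Attach case genitive -och (after consonant 'ch') → wingidvichoch.
Attach noun class class III -uw → wingidvichochuw.
Attach definiteness indefinite -ew → wingidvichochuwew.
Attach number singular -el → wingidvichochuwewel.
Apply vowel harmony: wingidvichochuwewel → wingidvichechiwewel.
Epenthesis: no change.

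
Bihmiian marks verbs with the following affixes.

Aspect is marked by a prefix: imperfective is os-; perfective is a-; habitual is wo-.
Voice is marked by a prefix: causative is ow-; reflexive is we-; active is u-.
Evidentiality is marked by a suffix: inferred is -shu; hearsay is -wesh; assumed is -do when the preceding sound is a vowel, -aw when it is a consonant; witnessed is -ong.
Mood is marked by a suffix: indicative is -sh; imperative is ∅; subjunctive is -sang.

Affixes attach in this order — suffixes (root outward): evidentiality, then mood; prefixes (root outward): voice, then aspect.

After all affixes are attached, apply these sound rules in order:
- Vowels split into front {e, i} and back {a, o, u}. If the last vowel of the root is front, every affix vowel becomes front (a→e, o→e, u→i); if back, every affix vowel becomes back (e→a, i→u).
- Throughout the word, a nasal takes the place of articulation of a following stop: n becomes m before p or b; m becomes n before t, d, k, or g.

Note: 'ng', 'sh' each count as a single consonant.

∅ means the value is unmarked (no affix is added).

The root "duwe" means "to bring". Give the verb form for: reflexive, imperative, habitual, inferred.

weweduweshi

Attach voice reflexive we- → weduwe.
Attach aspect habitual wo- → woweduwe.
Attach evidentiality inferred -shu → woweduweshu.
mood = imperative: zero marking, form stays woweduweshu.
Apply vowel harmony: woweduweshu → weweduweshi.
Nasal assimilation: no change.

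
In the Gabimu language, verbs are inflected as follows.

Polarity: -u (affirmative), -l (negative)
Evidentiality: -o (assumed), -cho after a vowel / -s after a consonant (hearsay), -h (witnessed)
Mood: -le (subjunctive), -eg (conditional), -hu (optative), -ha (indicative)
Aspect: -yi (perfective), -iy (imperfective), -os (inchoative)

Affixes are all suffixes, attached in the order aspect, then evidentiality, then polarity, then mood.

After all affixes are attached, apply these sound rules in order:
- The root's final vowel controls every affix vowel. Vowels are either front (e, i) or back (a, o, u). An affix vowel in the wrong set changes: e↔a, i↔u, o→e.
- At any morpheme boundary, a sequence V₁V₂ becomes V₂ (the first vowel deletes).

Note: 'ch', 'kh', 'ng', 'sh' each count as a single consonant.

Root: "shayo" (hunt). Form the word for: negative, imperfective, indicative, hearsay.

Attach aspect imperfective -iy → shayoiy.
Attach evidentiality hearsay -s (after consonant 'y') → shayoiys.
Attach polarity negative -l → shayoiysl.
Attach mood indicative -ha → shayoiyslha.
Apply vowel harmony: shayoiyslha → shayouyslha.
Apply vowel deletion: shayouyslha → shayuyslha.

shayuyslha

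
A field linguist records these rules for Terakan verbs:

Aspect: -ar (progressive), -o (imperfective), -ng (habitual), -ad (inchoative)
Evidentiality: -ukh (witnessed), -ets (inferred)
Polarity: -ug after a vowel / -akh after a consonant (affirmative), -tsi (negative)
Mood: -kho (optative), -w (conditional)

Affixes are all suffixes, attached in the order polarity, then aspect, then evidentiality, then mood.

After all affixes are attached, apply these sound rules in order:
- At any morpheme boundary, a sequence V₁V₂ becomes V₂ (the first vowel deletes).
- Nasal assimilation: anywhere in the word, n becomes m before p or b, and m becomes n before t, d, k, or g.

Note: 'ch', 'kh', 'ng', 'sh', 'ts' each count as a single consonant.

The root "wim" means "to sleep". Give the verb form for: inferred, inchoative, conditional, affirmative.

Attach polarity affirmative -akh (after consonant 'm') → wimakh.
Attach aspect inchoative -ad → wimakhad.
Attach evidentiality inferred -ets → wimakhadets.
Attach mood conditional -w → wimakhadetsw.
Vowel deletion: no change.
Nasal assimilation: no change.

wimakhadetsw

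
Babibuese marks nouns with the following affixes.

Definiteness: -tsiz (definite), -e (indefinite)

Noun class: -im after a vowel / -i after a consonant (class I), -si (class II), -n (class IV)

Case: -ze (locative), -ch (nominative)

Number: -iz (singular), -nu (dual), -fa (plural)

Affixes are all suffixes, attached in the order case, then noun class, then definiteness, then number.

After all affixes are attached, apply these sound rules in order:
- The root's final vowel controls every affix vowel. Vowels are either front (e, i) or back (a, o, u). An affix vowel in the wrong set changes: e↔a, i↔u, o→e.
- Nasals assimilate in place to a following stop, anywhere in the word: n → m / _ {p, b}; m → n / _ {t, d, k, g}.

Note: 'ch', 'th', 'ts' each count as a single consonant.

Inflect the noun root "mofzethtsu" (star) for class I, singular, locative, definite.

Attach case locative -ze → mofzethtsuze.
Attach noun class class I -im (after vowel 'e') → mofzethtsuzeim.
Attach definiteness definite -tsiz → mofzethtsuzeimtsiz.
Attach number singular -iz → mofzethtsuzeimtsiziz.
Apply vowel harmony: mofzethtsuzeimtsiziz → mofzethtsuzaumtsuzuz.
Nasal assimilation: no change.

mofzethtsuzaumtsuzuz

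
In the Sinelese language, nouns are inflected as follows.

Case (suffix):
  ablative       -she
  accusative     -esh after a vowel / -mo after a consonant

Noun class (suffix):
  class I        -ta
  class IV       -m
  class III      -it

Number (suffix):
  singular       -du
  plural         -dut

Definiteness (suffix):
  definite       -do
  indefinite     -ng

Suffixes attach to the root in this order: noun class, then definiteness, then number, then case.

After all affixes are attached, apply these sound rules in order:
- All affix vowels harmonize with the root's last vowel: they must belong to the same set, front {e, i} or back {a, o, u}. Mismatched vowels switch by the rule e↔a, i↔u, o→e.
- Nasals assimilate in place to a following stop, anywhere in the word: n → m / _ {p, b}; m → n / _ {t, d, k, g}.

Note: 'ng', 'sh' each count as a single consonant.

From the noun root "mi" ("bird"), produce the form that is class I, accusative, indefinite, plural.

mitengditme

Attach noun class class I -ta → mita.
Attach definiteness indefinite -ng → mitang.
Attach number plural -dut → mitangdut.
Attach case accusative -mo (after consonant 't') → mitangdutmo.
Apply vowel harmony: mitangdutmo → mitengditme.
Nasal assimilation: no change.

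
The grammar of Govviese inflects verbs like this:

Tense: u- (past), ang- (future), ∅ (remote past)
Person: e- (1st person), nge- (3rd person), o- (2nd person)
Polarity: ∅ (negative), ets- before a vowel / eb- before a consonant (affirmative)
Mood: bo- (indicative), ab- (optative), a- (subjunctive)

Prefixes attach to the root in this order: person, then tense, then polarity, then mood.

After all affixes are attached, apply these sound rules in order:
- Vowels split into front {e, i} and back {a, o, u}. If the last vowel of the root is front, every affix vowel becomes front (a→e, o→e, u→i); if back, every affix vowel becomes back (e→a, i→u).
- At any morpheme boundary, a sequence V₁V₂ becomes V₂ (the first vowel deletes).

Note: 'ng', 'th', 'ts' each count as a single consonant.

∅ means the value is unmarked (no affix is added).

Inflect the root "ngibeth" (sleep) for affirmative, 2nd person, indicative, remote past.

betsengibeth

Attach person 2nd person o- → ongibeth.
tense = remote past: zero marking, form stays ongibeth.
Attach polarity affirmative ets- (before vowel 'o') → etsongibeth.
Attach mood indicative bo- → boetsongibeth.
Apply vowel harmony: boetsongibeth → beetsengibeth.
Apply vowel deletion: beetsengibeth → betsengibeth.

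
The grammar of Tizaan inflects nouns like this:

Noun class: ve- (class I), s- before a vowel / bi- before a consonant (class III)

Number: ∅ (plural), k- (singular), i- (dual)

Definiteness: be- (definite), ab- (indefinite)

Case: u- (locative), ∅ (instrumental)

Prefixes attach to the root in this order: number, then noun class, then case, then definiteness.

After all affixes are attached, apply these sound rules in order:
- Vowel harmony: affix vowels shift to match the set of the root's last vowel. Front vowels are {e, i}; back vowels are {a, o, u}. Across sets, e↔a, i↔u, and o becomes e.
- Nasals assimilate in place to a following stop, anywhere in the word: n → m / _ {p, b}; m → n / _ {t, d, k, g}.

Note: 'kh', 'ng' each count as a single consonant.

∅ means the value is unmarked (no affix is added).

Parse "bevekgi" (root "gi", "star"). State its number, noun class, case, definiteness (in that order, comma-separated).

Segment: be-ve-k-gi.
number: k- → singular.
noun class: ve- → class I.
case: ∅ → instrumental.
definiteness: be- → definite.

singular, class I, instrumental, definite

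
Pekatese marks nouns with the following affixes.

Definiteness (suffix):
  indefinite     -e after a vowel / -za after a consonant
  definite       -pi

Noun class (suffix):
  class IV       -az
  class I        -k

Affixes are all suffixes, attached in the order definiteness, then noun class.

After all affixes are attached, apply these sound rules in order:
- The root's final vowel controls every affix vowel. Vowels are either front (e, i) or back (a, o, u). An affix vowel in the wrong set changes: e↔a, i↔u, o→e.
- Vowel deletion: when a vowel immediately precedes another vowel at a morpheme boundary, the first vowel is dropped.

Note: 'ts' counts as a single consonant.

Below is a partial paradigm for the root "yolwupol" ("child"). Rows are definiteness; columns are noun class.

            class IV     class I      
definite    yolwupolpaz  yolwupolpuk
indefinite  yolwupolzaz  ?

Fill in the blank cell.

yolwupolzak

Attach definiteness indefinite -za (after consonant 'l') → yolwupolza.
Attach noun class class I -k → yolwupolzak.
Vowel harmony: no change.
Vowel deletion: no change.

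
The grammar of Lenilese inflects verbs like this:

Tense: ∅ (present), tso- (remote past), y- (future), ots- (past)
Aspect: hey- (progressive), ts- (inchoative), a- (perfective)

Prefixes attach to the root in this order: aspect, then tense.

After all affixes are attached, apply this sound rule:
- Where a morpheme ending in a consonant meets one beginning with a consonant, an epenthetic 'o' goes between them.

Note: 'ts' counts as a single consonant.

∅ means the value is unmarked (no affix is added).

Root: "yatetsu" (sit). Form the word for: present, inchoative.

tsoyatetsu

Attach aspect inchoative ts- → tsyatetsu.
tense = present: zero marking, form stays tsyatetsu.
Apply epenthesis: tsyatetsu → tsoyatetsu.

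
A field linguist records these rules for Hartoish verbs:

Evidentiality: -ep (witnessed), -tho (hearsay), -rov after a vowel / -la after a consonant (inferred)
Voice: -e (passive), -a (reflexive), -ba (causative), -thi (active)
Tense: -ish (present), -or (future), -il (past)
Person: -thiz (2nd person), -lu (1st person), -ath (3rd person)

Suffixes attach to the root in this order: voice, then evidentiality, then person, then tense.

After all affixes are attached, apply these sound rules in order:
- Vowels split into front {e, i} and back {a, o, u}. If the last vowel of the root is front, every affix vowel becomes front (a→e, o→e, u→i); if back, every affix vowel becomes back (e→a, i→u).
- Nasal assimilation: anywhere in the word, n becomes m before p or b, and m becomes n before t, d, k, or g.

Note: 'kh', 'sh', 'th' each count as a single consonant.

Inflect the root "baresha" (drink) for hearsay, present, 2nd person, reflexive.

Attach voice reflexive -a → bareshaa.
Attach evidentiality hearsay -tho → bareshaatho.
Attach person 2nd person -thiz → bareshaathothiz.
Attach tense present -ish → bareshaathothizish.
Apply vowel harmony: bareshaathothizish → bareshaathothuzush.
Nasal assimilation: no change.

bareshaathothuzush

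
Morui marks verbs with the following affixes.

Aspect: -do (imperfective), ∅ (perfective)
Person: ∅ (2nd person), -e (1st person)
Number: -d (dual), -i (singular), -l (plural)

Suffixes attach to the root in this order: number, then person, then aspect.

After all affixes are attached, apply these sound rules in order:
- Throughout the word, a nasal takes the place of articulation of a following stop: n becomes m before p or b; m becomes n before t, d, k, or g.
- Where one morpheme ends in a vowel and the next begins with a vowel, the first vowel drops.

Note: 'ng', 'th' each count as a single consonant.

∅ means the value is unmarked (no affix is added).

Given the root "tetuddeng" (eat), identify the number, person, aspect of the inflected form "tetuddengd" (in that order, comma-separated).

Segment: tetuddeng-d.
number: -d → dual.
person: ∅ → 2nd person.
aspect: ∅ → perfective.

dual, 2nd person, perfective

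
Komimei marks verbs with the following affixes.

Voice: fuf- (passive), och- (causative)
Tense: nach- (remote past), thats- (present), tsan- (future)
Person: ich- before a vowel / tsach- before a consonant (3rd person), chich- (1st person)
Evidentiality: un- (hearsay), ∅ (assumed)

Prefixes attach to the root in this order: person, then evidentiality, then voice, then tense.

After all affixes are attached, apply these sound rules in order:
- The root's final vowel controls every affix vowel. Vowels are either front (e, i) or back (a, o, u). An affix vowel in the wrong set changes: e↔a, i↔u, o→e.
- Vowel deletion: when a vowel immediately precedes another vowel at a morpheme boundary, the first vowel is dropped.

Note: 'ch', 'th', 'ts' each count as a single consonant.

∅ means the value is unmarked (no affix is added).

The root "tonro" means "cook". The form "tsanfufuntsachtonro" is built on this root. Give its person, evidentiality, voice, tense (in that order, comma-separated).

3rd person, hearsay, passive, future

Segment: tsan-fuf-un-tsach-tonro.
person: ich/tsach- → 3rd person.
evidentiality: un- → hearsay.
voice: fuf- → passive.
tense: tsan- → future.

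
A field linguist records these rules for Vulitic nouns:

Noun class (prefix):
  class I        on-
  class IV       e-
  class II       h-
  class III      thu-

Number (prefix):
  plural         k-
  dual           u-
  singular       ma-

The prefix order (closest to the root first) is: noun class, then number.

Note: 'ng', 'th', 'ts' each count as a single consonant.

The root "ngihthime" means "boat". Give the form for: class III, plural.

Attach noun class class III thu- → thungihthime.
Attach number plural k- → kthungihthime.

kthungihthime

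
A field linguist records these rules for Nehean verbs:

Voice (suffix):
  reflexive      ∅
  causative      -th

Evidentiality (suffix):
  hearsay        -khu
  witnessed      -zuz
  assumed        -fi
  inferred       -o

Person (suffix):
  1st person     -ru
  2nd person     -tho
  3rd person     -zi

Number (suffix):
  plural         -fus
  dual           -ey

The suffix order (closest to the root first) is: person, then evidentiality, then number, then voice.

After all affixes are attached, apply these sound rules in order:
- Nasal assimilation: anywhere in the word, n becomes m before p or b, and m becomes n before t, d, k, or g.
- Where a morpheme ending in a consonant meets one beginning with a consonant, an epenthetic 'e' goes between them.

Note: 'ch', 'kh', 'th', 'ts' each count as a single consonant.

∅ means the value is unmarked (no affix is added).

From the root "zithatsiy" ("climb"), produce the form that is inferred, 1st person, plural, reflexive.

zithatsiyeruofus

Attach person 1st person -ru → zithatsiyru.
Attach evidentiality inferred -o → zithatsiyruo.
Attach number plural -fus → zithatsiyruofus.
voice = reflexive: zero marking, form stays zithatsiyruofus.
Nasal assimilation: no change.
Apply epenthesis: zithatsiyruofus → zithatsiyeruofus.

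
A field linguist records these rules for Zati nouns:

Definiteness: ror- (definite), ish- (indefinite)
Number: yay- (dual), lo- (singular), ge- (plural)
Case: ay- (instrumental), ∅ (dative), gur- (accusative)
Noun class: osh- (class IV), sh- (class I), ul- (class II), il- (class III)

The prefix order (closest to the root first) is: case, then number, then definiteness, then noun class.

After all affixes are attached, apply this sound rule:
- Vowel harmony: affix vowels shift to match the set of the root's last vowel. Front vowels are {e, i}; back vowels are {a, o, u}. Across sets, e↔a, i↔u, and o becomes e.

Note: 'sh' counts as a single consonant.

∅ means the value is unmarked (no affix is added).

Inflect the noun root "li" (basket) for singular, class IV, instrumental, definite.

Attach case instrumental ay- → ayli.
Attach number singular lo- → loayli.
Attach definiteness definite ror- → rorloayli.
Attach noun class class IV osh- → oshrorloayli.
Apply vowel harmony: oshrorloayli → eshrerleeyli.

eshrerleeyli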